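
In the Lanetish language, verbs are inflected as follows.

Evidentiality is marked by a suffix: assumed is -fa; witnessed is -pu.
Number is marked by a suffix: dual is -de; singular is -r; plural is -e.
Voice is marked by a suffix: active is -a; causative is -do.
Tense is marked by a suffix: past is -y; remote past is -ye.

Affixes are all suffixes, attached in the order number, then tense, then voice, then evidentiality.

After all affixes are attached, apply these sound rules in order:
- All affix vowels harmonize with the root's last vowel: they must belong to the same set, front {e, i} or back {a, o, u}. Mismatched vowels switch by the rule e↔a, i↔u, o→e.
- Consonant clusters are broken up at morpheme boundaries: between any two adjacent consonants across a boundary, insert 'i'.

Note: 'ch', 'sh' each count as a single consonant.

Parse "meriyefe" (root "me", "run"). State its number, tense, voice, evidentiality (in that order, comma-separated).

singular, past, active, assumed

Segment: me-r-y-a-fa.
number: -r → singular.
tense: -y → past.
voice: -a → active.
evidentiality: -fa → assumed.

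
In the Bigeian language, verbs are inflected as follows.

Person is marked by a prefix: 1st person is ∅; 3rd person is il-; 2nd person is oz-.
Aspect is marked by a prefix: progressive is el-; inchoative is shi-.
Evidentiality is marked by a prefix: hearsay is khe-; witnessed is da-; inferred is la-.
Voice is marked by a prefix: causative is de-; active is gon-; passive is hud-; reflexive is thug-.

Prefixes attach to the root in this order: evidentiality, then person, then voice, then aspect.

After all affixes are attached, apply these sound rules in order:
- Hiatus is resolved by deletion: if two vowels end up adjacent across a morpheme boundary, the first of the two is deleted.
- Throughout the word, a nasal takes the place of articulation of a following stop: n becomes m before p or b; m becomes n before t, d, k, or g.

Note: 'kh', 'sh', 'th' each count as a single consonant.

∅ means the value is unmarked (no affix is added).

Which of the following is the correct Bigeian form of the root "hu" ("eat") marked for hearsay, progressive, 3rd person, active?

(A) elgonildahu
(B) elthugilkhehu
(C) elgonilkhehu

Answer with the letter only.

C

Attach evidentiality hearsay khe- → khehu.
Attach person 3rd person il- → ilkhehu.
Attach voice active gon- → gonilkhehu.
Attach aspect progressive el- → elgonilkhehu.
Vowel deletion: no change.
Nasal assimilation: no change.
So the correct form is elgonilkhehu, option (C).
(A) elgonildahu is wrong: it uses witnessed instead of hearsay for evidentiality.
(B) elthugilkhehu is wrong: it uses reflexive instead of active for voice.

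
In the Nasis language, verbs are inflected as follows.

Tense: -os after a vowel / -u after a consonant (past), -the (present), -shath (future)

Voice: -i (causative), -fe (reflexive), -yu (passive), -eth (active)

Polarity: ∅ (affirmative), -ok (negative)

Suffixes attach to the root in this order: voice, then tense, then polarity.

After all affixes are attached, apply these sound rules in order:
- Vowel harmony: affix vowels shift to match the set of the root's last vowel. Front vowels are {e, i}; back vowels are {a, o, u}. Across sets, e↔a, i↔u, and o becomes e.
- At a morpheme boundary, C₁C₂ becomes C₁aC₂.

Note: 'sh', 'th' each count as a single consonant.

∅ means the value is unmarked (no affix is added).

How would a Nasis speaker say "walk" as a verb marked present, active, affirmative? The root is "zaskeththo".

Attach voice active -eth → zaskeththoeth.
Attach tense present -the → zaskeththoeththe.
polarity = affirmative: zero marking, form stays zaskeththoeththe.
Apply vowel harmony: zaskeththoeththe → zaskeththoaththa.
Apply epenthesis: zaskeththoaththa → zaskeththoathatha.

zaskeththoathatha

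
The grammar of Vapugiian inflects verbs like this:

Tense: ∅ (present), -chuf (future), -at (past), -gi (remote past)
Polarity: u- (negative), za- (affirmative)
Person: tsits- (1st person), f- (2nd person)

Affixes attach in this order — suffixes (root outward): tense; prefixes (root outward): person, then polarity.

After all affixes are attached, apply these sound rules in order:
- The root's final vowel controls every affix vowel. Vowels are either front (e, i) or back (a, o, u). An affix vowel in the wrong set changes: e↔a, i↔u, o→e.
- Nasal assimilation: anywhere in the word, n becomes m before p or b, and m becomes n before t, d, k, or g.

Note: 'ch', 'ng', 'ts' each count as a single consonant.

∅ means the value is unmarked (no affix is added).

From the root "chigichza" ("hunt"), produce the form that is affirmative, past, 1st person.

zatsutschigichzaat

Attach person 1st person tsits- → tsitschigichza.
Attach polarity affirmative za- → zatsitschigichza.
Attach tense past -at → zatsitschigichzaat.
Apply vowel harmony: zatsitschigichzaat → zatsutschigichzaat.
Nasal assimilation: no change.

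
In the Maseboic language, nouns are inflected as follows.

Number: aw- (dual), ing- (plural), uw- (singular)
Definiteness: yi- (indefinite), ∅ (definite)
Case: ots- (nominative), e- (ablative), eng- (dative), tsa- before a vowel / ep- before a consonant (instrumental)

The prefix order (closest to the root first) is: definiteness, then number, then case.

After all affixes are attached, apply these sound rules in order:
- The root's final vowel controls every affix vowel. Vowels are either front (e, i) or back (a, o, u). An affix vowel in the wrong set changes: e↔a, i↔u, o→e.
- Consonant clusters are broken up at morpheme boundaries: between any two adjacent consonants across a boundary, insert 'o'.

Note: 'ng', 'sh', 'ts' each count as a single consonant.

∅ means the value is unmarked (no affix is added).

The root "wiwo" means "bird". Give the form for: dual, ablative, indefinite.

aawoyuwiwo

Attach definiteness indefinite yi- → yiwiwo.
Attach number dual aw- → awyiwiwo.
Attach case ablative e- → eawyiwiwo.
Apply vowel harmony: eawyiwiwo → aawyuwiwo.
Apply epenthesis: aawyuwiwo → aawoyuwiwo.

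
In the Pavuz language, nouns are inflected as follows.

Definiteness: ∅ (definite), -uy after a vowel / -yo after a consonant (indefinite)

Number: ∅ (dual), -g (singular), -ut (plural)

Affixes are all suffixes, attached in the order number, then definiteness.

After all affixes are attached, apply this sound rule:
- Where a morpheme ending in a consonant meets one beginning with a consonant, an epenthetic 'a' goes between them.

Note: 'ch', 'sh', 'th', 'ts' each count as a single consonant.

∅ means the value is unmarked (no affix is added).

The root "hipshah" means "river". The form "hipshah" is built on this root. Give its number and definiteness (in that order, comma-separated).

dual, definite

Segment: hipshah.
number: ∅ → dual.
definiteness: ∅ → definite.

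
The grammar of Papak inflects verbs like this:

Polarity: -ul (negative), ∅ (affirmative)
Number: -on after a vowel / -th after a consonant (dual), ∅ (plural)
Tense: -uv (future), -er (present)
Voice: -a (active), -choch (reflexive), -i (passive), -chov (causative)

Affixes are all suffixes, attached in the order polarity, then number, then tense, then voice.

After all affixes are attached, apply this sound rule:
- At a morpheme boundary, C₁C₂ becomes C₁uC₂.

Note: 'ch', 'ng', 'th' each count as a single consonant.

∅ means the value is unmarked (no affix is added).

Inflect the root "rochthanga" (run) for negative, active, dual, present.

rochthangauluthera

Attach polarity negative -ul → rochthangaul.
Attach number dual -th (after consonant 'l') → rochthangaulth.
Attach tense present -er → rochthangaulther.
Attach voice active -a → rochthangaulthera.
Apply epenthesis: rochthangaulthera → rochthangauluthera.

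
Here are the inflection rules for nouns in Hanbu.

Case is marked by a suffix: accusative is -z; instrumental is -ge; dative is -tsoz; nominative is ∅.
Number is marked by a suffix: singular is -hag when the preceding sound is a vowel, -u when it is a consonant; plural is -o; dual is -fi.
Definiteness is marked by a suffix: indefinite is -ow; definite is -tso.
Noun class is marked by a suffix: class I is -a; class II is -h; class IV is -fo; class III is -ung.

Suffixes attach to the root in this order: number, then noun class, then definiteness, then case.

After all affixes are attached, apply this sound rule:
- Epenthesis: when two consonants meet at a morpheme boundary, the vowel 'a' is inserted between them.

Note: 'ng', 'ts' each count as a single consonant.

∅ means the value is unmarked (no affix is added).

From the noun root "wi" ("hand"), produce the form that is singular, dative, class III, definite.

Attach number singular -hag (after vowel 'i') → wihag.
Attach noun class class III -ung → wihagung.
Attach definiteness definite -tso → wihagungtso.
Attach case dative -tsoz → wihagungtsotsoz.
Apply epenthesis: wihagungtsotsoz → wihagungatsotsoz.

wihagungatsotsoz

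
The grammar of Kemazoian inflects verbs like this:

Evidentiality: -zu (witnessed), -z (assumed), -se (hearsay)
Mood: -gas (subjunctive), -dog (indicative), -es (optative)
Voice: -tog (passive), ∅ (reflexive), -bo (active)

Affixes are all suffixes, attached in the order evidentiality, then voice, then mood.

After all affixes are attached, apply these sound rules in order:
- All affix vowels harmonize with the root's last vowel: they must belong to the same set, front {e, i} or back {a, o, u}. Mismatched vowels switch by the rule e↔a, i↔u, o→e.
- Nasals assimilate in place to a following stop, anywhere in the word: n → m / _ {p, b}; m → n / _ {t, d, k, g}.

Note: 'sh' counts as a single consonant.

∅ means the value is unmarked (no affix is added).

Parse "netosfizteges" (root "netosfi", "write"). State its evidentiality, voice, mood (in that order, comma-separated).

Segment: netosfi-z-tog-es.
evidentiality: -z → assumed.
voice: -tog → passive.
mood: -es → optative.

assumed, passive, optative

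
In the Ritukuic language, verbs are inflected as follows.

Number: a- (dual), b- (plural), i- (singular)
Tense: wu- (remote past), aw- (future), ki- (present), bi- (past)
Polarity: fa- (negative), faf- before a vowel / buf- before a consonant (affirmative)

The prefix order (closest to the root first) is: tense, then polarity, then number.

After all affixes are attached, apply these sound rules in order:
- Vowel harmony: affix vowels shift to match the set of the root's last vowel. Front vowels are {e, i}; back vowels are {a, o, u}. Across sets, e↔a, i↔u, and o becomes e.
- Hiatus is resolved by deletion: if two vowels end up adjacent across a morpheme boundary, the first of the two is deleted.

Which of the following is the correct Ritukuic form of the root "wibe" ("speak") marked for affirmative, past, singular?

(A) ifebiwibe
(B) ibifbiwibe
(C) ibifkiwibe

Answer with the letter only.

Attach tense past bi- → biwibe.
Attach polarity affirmative buf- (before consonant 'b') → bufbiwibe.
Attach number singular i- → ibufbiwibe.
Apply vowel harmony: ibufbiwibe → ibifbiwibe.
Vowel deletion: no change.
So the correct form is ibifbiwibe, option (B).
(C) ibifkiwibe is wrong: it uses present instead of past for tense.
(A) ifebiwibe is wrong: it uses negative instead of affirmative for polarity.

B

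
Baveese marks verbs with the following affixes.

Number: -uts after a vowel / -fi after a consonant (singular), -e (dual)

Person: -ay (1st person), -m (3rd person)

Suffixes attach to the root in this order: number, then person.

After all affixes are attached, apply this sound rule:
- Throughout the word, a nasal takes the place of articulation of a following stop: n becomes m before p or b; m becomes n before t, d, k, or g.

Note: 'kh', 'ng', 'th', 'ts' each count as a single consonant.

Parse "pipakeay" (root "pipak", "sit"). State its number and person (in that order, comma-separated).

Segment: pipak-e-ay.
number: -e → dual.
person: -ay → 1st person.

dual, 1st person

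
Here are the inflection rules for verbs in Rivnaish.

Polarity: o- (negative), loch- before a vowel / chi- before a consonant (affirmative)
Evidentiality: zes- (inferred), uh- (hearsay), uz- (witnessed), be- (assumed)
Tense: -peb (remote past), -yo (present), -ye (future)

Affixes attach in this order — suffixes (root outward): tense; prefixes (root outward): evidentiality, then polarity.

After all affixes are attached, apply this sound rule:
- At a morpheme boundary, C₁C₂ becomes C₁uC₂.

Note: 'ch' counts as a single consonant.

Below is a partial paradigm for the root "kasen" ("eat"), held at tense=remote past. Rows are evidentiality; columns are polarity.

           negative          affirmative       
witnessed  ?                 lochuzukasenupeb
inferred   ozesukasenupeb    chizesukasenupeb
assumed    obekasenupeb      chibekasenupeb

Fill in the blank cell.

ouzukasenupeb

Attach evidentiality witnessed uz- → uzkasen.
Attach tense remote past -peb → uzkasenpeb.
Attach polarity negative o- → ouzkasenpeb.
Apply epenthesis: ouzkasenpeb → ouzukasenupeb.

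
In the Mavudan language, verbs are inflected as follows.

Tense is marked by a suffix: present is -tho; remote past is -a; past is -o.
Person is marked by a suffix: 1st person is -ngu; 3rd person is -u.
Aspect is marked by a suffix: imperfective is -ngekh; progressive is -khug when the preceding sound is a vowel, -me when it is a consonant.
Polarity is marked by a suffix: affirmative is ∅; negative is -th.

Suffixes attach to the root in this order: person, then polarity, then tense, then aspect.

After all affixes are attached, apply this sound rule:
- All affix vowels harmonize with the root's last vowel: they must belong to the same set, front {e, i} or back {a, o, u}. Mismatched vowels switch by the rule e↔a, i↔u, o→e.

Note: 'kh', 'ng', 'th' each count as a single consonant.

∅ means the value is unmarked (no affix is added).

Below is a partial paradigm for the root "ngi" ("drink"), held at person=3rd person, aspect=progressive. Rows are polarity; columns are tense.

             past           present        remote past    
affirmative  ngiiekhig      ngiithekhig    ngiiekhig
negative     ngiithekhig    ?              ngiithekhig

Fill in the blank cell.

Attach person 3rd person -u → ngiu.
Attach polarity negative -th → ngiuth.
Attach tense present -tho → ngiuththo.
Attach aspect progressive -khug (after vowel 'o') → ngiuththokhug.
Apply vowel harmony: ngiuththokhug → ngiiththekhig.

ngiiththekhig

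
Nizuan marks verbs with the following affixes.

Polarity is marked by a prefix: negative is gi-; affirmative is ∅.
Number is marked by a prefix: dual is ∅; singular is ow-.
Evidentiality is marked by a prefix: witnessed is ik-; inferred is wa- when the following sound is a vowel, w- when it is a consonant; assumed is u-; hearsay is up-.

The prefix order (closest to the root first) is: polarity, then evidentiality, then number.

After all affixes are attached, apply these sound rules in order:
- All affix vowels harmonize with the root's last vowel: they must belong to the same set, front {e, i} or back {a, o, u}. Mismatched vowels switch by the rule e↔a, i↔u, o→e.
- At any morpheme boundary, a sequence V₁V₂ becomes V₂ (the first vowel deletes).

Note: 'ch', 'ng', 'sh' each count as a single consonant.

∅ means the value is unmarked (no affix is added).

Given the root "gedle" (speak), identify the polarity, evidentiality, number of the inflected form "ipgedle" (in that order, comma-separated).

affirmative, hearsay, dual

Segment: up-gedle.
polarity: ∅ → affirmative.
evidentiality: up- → hearsay.
number: ∅ → dual.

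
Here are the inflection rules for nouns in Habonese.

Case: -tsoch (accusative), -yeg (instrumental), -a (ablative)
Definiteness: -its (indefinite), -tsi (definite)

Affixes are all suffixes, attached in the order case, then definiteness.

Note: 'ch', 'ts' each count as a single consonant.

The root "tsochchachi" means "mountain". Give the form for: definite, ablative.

Attach case ablative -a → tsochchachia.
Attach definiteness definite -tsi → tsochchachiatsi.

tsochchachiatsi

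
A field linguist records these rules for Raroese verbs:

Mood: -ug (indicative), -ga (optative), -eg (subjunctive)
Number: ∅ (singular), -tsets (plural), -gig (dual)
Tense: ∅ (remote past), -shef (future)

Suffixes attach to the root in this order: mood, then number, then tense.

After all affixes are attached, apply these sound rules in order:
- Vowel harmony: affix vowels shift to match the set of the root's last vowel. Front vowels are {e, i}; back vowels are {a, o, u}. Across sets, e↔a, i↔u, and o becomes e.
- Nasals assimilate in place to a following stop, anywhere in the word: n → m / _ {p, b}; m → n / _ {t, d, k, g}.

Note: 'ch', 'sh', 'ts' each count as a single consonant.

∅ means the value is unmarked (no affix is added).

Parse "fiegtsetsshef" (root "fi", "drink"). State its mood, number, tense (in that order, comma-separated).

Segment: fi-eg-tsets-shef.
mood: -eg → subjunctive.
number: -tsets → plural.
tense: -shef → future.

subjunctive, plural, future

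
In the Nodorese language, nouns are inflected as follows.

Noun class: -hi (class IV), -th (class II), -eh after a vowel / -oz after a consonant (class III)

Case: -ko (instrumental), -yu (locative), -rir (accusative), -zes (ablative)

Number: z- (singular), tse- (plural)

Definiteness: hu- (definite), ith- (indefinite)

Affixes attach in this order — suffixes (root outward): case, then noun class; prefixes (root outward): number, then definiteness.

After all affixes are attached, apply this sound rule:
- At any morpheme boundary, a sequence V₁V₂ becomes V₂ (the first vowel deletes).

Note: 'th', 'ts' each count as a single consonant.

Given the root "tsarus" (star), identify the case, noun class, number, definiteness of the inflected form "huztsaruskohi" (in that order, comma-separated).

Segment: hu-z-tsarus-ko-hi.
case: -ko → instrumental.
noun class: -hi → class IV.
number: z- → singular.
definiteness: hu- → definite.

instrumental, class IV, singular, definite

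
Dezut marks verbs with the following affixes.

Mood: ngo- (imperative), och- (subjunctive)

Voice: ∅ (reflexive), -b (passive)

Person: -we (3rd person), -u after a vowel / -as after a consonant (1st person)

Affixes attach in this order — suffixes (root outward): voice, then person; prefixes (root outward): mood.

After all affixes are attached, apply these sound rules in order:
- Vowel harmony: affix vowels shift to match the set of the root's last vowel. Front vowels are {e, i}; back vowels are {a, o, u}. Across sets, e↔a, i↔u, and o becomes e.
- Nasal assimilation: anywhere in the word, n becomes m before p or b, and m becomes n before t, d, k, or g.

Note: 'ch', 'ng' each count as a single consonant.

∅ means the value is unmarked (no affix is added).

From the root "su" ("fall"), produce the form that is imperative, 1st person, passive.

Attach voice passive -b → sub.
Attach person 1st person -as (after consonant 'b') → subas.
Attach mood imperative ngo- → ngosubas.
Vowel harmony: no change.
Nasal assimilation: no change.

ngosubas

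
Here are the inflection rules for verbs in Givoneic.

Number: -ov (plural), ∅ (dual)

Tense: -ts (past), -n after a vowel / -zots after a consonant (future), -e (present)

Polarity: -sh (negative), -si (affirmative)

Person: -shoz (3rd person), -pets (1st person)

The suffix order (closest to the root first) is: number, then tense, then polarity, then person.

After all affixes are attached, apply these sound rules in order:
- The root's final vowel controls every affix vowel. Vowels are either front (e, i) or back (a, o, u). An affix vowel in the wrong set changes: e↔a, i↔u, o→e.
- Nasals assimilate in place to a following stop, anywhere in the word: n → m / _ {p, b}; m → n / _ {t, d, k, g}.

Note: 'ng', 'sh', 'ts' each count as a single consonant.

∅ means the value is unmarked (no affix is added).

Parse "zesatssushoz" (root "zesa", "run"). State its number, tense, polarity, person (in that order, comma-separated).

Segment: zesa-ts-si-shoz.
number: ∅ → dual.
tense: -ts → past.
polarity: -si → affirmative.
person: -shoz → 3rd person.

dual, past, affirmative, 3rd person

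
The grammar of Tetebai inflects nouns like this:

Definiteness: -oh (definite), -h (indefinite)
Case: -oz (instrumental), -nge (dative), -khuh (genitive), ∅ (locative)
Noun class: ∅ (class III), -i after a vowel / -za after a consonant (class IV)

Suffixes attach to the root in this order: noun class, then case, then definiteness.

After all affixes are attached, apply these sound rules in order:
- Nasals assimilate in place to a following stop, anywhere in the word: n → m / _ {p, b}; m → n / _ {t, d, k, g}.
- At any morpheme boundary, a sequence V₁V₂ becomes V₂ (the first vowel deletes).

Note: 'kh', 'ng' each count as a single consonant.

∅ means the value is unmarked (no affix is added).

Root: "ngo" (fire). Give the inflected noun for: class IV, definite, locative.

ngoh

Attach noun class class IV -i (after vowel 'o') → ngoi.
case = locative: zero marking, form stays ngoi.
Attach definiteness definite -oh → ngoioh.
Nasal assimilation: no change.
Apply vowel deletion: ngoioh → ngoh.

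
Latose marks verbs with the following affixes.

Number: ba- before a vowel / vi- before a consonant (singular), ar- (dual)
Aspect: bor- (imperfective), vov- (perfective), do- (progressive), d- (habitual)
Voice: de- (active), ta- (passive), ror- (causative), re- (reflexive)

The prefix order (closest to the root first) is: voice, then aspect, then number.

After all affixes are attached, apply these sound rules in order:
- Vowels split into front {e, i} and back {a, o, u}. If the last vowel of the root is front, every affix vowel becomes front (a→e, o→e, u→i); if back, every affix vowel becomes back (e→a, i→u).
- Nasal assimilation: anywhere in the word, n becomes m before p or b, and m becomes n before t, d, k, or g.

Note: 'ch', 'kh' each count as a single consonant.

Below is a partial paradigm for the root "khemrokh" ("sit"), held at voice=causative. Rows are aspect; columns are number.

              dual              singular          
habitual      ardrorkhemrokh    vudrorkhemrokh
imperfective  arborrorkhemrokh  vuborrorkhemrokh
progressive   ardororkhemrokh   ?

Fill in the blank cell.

Attach voice causative ror- → rorkhemrokh.
Attach aspect progressive do- → dororkhemrokh.
Attach number singular vi- (before consonant 'd') → vidororkhemrokh.
Apply vowel harmony: vidororkhemrokh → vudororkhemrokh.
Nasal assimilation: no change.

vudororkhemrokh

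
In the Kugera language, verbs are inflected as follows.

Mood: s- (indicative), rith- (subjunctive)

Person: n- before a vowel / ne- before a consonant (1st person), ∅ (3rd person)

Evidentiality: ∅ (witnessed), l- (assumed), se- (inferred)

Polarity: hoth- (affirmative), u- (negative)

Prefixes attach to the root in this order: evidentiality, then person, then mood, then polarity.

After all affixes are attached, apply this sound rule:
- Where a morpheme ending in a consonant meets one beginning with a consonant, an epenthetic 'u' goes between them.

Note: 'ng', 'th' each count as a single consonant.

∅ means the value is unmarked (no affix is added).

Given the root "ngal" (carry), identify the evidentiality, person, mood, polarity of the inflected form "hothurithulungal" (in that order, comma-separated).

Segment: hoth-rith-l-ngal.
evidentiality: l- → assumed.
person: ∅ → 3rd person.
mood: rith- → subjunctive.
polarity: hoth- → affirmative.

assumed, 3rd person, subjunctive, affirmative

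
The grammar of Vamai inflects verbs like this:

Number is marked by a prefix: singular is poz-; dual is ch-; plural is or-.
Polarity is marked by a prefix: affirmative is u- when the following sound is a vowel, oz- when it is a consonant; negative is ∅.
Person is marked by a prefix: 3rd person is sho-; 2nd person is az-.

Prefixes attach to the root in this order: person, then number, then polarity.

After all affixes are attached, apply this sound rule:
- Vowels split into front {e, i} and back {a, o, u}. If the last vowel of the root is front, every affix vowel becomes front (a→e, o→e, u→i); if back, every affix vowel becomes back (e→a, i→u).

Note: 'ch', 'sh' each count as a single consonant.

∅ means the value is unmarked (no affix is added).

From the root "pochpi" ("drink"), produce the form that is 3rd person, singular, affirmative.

Attach person 3rd person sho- → shopochpi.
Attach number singular poz- → pozshopochpi.
Attach polarity affirmative oz- (before consonant 'p') → ozpozshopochpi.
Apply vowel harmony: ozpozshopochpi → ezpezshepochpi.

ezpezshepochpi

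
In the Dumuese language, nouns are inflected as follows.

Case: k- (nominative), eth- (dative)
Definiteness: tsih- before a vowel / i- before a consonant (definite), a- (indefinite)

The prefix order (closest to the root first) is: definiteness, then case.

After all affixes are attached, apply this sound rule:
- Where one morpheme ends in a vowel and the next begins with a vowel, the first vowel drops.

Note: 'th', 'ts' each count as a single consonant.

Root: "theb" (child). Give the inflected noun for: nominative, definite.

Attach definiteness definite i- (before consonant 'th') → itheb.
Attach case nominative k- → kitheb.
Vowel deletion: no change.

kitheb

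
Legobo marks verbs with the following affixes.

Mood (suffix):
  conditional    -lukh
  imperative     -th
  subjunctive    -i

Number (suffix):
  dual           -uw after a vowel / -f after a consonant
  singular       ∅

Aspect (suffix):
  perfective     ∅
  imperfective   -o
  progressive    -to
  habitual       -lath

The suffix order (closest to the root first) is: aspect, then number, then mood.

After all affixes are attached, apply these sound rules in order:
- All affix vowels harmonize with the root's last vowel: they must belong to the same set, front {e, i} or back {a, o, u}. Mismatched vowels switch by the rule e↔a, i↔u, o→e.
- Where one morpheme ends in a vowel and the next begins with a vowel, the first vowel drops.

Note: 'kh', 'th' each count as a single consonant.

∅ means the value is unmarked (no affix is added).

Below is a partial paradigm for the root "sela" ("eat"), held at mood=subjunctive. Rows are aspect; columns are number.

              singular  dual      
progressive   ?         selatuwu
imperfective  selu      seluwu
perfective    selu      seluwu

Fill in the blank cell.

Attach aspect progressive -to → selato.
number = singular: zero marking, form stays selato.
Attach mood subjunctive -i → selatoi.
Apply vowel harmony: selatoi → selatou.
Apply vowel deletion: selatou → selatu.

selatu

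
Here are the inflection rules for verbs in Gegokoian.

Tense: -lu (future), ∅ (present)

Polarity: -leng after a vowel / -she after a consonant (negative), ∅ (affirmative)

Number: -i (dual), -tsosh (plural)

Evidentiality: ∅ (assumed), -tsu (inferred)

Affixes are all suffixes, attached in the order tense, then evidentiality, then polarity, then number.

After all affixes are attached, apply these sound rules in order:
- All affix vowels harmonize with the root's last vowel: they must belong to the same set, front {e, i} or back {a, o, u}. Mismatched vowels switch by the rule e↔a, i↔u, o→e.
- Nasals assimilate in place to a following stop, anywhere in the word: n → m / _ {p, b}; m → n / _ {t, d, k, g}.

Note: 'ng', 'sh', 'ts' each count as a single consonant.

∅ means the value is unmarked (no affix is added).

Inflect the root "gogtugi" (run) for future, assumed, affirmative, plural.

gogtugilitsesh

Attach tense future -lu → gogtugilu.
evidentiality = assumed: zero marking, form stays gogtugilu.
polarity = affirmative: zero marking, form stays gogtugilu.
Attach number plural -tsosh → gogtugilutsosh.
Apply vowel harmony: gogtugilutsosh → gogtugilitsesh.
Nasal assimilation: no change.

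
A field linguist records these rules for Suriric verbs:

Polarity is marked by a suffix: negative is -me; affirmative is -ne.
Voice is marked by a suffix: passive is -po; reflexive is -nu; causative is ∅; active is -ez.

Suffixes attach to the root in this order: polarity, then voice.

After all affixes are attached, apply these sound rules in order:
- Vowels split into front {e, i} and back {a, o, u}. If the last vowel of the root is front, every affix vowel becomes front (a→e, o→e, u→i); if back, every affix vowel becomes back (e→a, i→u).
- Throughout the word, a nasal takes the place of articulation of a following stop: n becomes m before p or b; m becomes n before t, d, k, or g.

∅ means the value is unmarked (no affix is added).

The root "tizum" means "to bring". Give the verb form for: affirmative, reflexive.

tizumnanu

Attach polarity affirmative -ne → tizumne.
Attach voice reflexive -nu → tizumnenu.
Apply vowel harmony: tizumnenu → tizumnanu.
Nasal assimilation: no change.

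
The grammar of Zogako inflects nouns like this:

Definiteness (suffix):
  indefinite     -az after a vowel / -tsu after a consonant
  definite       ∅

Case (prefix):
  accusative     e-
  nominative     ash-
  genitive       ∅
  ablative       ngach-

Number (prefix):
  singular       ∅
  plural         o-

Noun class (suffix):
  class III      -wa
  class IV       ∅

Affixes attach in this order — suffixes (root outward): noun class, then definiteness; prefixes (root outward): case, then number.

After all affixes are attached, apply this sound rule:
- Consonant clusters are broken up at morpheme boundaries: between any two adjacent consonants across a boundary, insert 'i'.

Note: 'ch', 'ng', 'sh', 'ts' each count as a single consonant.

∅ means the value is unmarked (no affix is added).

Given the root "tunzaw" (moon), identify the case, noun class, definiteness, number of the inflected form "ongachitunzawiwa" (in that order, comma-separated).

Segment: o-ngach-tunzaw-wa.
case: ngach- → ablative.
noun class: -wa → class III.
definiteness: ∅ → definite.
number: o- → plural.

ablative, class III, definite, plural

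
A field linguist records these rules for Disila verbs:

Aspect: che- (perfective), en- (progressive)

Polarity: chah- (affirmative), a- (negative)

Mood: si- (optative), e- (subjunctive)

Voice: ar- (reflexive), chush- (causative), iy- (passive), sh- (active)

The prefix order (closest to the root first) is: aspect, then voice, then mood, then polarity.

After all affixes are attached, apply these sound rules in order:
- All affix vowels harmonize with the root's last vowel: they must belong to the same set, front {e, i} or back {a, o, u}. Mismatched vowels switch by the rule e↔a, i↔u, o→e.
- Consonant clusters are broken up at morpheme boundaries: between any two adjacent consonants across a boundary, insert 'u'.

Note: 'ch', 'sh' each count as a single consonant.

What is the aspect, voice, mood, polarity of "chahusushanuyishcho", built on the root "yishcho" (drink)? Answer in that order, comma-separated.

progressive, active, optative, affirmative

Segment: chah-si-sh-en-yishcho.
aspect: en- → progressive.
voice: sh- → active.
mood: si- → optative.
polarity: chah- → affirmative.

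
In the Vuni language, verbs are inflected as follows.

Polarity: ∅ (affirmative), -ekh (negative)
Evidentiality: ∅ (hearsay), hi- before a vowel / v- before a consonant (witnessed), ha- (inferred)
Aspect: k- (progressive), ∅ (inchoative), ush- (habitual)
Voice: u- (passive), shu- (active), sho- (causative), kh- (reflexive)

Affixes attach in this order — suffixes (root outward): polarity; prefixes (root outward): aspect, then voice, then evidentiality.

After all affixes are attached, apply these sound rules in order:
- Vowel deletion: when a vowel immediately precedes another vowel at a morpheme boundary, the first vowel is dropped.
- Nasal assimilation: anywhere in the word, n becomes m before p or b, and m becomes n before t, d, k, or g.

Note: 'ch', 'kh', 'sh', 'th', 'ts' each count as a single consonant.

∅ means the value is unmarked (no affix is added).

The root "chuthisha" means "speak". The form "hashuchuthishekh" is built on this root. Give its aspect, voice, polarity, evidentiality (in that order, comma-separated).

inchoative, active, negative, inferred

Segment: ha-shu-chuthisha-ekh.
aspect: ∅ → inchoative.
voice: shu- → active.
polarity: -ekh → negative.
evidentiality: ha- → inferred.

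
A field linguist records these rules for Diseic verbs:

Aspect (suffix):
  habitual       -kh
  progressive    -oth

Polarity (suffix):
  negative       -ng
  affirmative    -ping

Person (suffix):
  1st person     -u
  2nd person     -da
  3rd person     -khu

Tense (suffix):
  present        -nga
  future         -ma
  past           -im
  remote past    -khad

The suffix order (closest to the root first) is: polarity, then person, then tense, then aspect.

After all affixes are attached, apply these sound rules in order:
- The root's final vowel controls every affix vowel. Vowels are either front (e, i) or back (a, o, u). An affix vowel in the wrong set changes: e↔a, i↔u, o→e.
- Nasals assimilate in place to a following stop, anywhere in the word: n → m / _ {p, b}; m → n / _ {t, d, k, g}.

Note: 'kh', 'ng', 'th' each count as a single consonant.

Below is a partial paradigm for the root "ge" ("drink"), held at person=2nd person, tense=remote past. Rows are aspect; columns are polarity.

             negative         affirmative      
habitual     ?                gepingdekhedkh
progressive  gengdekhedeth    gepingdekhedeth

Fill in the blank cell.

gengdekhedkh

Attach polarity negative -ng → geng.
Attach person 2nd person -da → gengda.
Attach tense remote past -khad → gengdakhad.
Attach aspect habitual -kh → gengdakhadkh.
Apply vowel harmony: gengdakhadkh → gengdekhedkh.
Nasal assimilation: no change.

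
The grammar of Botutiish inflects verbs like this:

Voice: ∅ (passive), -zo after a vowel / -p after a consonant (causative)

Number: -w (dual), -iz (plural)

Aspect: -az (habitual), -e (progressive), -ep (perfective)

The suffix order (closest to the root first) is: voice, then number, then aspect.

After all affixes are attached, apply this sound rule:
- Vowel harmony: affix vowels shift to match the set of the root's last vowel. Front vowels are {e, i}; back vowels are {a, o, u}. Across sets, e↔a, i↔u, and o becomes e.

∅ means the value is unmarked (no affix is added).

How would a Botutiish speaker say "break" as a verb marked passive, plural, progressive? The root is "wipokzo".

wipokzouza

voice = passive: zero marking, form stays wipokzo.
Attach number plural -iz → wipokzoiz.
Attach aspect progressive -e → wipokzoize.
Apply vowel harmony: wipokzoize → wipokzouza.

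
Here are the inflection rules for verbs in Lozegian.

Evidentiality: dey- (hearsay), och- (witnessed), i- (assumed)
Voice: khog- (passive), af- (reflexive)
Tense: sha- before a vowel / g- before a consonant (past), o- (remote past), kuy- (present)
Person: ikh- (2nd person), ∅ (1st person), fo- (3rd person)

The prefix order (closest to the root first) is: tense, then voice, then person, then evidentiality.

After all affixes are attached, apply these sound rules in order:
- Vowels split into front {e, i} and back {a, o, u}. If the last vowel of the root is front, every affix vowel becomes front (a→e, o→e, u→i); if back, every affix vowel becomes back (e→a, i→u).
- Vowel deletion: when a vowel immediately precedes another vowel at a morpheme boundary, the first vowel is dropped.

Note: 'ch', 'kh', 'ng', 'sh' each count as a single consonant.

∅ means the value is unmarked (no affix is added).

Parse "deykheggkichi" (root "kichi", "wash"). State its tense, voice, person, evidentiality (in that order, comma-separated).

past, passive, 1st person, hearsay

Segment: dey-khog-g-kichi.
tense: sha/g- → past.
voice: khog- → passive.
person: ∅ → 1st person.
evidentiality: dey- → hearsay.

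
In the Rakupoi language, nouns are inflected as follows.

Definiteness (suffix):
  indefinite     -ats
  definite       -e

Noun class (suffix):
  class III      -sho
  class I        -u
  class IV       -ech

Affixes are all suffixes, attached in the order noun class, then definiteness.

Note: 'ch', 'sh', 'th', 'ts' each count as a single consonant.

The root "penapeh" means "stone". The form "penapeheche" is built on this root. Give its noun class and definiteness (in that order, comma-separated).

class IV, definite

Segment: penapeh-ech-e.
noun class: -ech → class IV.
definiteness: -e → definite.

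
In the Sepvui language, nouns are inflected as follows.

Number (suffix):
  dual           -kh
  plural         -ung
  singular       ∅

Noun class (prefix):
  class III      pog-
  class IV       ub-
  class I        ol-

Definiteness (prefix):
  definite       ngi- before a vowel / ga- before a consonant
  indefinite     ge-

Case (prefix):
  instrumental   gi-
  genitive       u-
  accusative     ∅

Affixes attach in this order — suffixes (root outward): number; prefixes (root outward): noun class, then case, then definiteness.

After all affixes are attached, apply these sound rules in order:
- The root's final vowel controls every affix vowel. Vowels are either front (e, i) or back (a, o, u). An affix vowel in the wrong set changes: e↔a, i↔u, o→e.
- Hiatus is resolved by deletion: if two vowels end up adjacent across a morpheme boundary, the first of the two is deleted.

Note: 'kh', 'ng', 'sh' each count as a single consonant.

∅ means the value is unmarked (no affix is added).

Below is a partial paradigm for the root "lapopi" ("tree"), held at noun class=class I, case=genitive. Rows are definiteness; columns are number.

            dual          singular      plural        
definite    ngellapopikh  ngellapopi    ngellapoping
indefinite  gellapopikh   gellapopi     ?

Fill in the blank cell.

gellapoping

Attach noun class class I ol- → ollapopi.
Attach case genitive u- → uollapopi.
Attach number plural -ung → uollapopiung.
Attach definiteness indefinite ge- → geuollapopiung.
Apply vowel harmony: geuollapopiung → geiellapopiing.
Apply vowel deletion: geiellapopiing → gellapoping.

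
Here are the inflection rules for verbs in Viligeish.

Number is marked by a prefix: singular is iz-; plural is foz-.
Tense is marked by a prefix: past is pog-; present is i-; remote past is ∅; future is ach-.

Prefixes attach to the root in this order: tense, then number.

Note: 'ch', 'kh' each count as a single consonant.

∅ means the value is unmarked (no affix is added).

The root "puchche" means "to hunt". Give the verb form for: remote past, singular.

tense = remote past: zero marking, form stays puchche.
Attach number singular iz- → izpuchche.

izpuchche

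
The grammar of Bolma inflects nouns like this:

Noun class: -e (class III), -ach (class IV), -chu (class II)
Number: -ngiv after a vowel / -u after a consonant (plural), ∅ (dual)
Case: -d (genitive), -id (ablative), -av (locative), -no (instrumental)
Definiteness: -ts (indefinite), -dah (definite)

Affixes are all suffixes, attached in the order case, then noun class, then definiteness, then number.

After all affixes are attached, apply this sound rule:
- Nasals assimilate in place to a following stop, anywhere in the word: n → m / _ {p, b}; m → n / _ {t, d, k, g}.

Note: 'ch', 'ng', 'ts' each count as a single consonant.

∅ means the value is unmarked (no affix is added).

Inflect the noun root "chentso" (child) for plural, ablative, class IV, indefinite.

Attach case ablative -id → chentsoid.
Attach noun class class IV -ach → chentsoidach.
Attach definiteness indefinite -ts → chentsoidachts.
Attach number plural -u (after consonant 'ts') → chentsoidachtsu.
Nasal assimilation: no change.

chentsoidachtsu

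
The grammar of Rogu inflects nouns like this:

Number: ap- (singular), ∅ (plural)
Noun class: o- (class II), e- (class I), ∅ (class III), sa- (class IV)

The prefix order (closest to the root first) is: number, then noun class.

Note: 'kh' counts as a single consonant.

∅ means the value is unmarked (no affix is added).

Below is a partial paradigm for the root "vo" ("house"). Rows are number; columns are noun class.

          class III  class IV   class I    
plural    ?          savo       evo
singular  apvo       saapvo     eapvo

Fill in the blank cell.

vo

number = plural: zero marking, form stays vo.
noun class = class III: zero marking, form stays vo.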